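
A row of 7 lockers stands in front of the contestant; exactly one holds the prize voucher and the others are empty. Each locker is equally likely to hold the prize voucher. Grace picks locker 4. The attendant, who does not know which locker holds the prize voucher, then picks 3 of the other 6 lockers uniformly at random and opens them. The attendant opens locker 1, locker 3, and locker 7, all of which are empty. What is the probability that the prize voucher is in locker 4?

Apply Bayes' rule, conditioning on where the prize voucher actually is.
If it is in any of lockers 1, 3, and 7 (prior 1/7 each): that locker was opened and seen not to hold the prize — ruled out; weight (1/7)·0 = 0 each.
If it is in any of lockers 2, 4, 5, and 6 (prior 1/7 each): the attendant picks exactly this set with probability 1/20 regardless, and none is the prize; weight (1/7)·(1/20) = 1/140 each.
The weights sum to 1/35.
So P(the prize voucher in locker 4 | the attendant opened locker 1, locker 3, and locker 7) = (1/140) / (1/35) = 1/4.

1/4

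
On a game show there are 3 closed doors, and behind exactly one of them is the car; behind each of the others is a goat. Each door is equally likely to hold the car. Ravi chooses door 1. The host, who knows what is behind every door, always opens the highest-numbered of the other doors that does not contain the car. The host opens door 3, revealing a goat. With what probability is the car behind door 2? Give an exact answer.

Condition on the true location of the car.
If it is behind either of doors 1 and 2 (prior 1/3 each): door 3 is the highest-numbered option available, probability 1; weight (1/3)·1 = 1/3 each.
If it is behind door 3 (prior 1/3): the host opened door 3, so this case is ruled out; weight (1/3)·0 = 0.
The weights sum to 2/3.
So P(the car behind door 2 | the host opened door 3) = (1/3) / (2/3) = 1/2.

1/2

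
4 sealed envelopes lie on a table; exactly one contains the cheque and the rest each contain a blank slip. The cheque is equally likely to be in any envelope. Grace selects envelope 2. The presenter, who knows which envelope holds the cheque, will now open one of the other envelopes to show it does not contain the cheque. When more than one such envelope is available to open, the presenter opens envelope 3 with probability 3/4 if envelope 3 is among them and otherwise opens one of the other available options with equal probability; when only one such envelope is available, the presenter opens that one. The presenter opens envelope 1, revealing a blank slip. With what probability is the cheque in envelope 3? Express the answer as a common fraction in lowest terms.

4/7

Apply Bayes' rule, conditioning on where the cheque actually is.
If it is in envelope 1 (prior 1/4): the presenter opened envelope 1, so this case is ruled out; weight (1/4)·0 = 0.
If it is in envelope 2 (prior 1/4): envelope 3 is available but not opened; envelope 1 gets probability (1 − 3/4)/2 = 1/8; weight (1/4)·(1/8) = 1/32.
If it is in envelope 3 (prior 1/4): envelope 3 holds the prize so is unavailable; the presenter chooses uniformly among the 2 others, probability 1/2; weight (1/4)·(1/2) = 1/8.
If it is in envelope 4 (prior 1/4): envelope 3 is available but not opened, probability 1/4; weight (1/4)·(1/4) = 1/16.
The weights sum to 7/32.
So P(the cheque in envelope 3 | the presenter opened envelope 1) = (1/8) / (7/32) = 4/7.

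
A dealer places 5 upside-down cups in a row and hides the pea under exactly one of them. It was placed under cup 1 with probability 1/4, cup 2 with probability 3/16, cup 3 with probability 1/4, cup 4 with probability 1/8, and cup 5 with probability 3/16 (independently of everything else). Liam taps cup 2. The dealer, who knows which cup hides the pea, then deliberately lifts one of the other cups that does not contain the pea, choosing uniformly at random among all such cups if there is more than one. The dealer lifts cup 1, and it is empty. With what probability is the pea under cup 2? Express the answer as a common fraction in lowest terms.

Consider each possible location of the pea in turn.
If it is under cup 1 (prior 1/4): the dealer opened cup 1, so this case is ruled out; weight (1/4)·0 = 0.
If it is under cup 2 (prior 3/16): the dealer has 4 equally likely choices, so probability 1/4; weight (3/16)·(1/4) = 3/64.
If it is under cup 3 (prior 1/4): the dealer has 3 equally likely choices, so probability 1/3; weight (1/4)·(1/3) = 1/12.
If it is under cup 4 (prior 1/8): the dealer has 3 equally likely choices, so probability 1/3; weight (1/8)·(1/3) = 1/24.
If it is under cup 5 (prior 3/16): the dealer has 3 equally likely choices, so probability 1/3; weight (3/16)·(1/3) = 1/16.
The weights sum to 15/64.
So P(the pea under cup 2 | the dealer opened cup 1) = (3/64) / (15/64) = 1/5.

1/5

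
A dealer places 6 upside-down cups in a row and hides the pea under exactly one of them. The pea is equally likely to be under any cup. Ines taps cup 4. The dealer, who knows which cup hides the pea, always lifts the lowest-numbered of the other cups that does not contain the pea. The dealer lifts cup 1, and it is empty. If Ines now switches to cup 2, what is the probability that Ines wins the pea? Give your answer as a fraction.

Condition on the true location of the pea.
If it is under cup 1 (prior 1/6): the dealer opened cup 1, so this case is ruled out; weight (1/6)·0 = 0.
If it is under any of cups 2, 3, 4, 5, and 6 (prior 1/6 each): cup 1 is the lowest-numbered option available, probability 1; weight (1/6)·1 = 1/6 each.
The weights sum to 5/6.
So P(the pea under cup 2 | the dealer opened cup 1) = (1/6) / (5/6) = 1/5.

1/5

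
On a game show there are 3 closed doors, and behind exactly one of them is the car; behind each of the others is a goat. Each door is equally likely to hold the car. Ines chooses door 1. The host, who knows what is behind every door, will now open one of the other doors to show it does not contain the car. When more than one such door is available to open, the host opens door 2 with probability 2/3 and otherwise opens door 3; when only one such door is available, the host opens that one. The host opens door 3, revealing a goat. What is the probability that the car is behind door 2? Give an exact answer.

Condition on the true location of the car.
If it is behind door 1 (prior 1/3): door 2 is available but not opened, probability 1/3; weight (1/3)·(1/3) = 1/9.
If it is behind door 2 (prior 1/3): only door 3 is available, probability 1; weight (1/3)·1 = 1/3.
If it is behind door 3 (prior 1/3): the host opened door 3, so this case is ruled out; weight (1/3)·0 = 0.
The weights sum to 4/9.
So P(the car behind door 2 | the host opened door 3) = (1/3) / (4/9) = 3/4.

3/4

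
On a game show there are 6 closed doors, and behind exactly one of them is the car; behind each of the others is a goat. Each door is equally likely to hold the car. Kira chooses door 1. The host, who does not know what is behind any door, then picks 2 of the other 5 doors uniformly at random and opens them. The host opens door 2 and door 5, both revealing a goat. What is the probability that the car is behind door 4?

1/4

Because the host chose which doors to open without knowing where the car is, the choice is independent of the prize location. Learning that none of the 2 opened doors holds the car simply rules out those 2 locations and leaves the remaining 4 doors still equally likely by symmetry.
So P(the car behind door 4) = 1/4.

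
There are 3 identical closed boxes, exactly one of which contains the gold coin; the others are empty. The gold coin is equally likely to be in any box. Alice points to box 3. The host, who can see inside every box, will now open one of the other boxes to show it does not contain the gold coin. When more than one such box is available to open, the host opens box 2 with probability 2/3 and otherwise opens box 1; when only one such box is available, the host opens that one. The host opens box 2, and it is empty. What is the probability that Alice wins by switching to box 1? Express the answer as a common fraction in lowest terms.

Consider each possible location of the gold coin in turn.
If it is in box 1 (prior 1/3): only box 2 is available, probability 1; weight (1/3)·1 = 1/3.
If it is in box 2 (prior 1/3): the host opened box 2, so this case is ruled out; weight (1/3)·0 = 0.
If it is in box 3 (prior 1/3): box 2 is available, opened with probability 2/3; weight (1/3)·(2/3) = 2/9.
The weights sum to 5/9.
So P(the gold coin in box 1 | the host opened box 2) = (1/3) / (5/9) = 3/5.

3/5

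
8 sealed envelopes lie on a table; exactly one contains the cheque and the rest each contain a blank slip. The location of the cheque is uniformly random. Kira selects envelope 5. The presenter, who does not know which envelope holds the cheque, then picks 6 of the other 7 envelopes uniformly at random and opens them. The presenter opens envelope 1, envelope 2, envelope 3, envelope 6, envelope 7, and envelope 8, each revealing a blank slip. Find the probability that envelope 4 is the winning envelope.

Apply Bayes' rule, conditioning on where the cheque actually is.
If it is in any of envelopes 1, 2, 3, 6, 7, and 8 (prior 1/8 each): that envelope was opened and seen not to hold the prize — ruled out; weight (1/8)·0 = 0 each.
If it is in either of envelopes 4 and 5 (prior 1/8 each): the presenter picks exactly this set with probability 1/7 regardless, and none is the prize; weight (1/8)·(1/7) = 1/56 each.
The weights sum to 1/28.
So P(the cheque in envelope 4 | the presenter opened envelope 1, envelope 2, envelope 3, envelope 6, envelope 7, and envelope 8) = (1/56) / (1/28) = 1/2.

1/2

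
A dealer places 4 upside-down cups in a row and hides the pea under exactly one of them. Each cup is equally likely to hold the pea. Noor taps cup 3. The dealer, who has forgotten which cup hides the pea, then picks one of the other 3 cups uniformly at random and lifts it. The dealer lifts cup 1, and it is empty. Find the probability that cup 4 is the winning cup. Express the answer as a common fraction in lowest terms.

1/3

Because the dealer chose which cup to lift without knowing where the pea is, the choice is independent of the prize location. Learning that cup 1 does not hold the pea simply rules out that one location and leaves the remaining 3 cups still equally likely by symmetry.
So P(the pea under cup 4) = 1/3.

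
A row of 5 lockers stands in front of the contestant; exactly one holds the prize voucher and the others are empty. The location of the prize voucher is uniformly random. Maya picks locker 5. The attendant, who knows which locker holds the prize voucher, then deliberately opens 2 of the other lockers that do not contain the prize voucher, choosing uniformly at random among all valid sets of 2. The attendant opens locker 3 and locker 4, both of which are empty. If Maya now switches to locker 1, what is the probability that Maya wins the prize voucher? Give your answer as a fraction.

2/5

Consider each possible location of the prize voucher in turn.
If it is in either of lockers 1 and 2 (prior 1/5 each): the attendant has 3 equally likely choices, so probability 1/3; weight (1/5)·(1/3) = 1/15 each.
If it is in either of lockers 3 and 4 (prior 1/5 each): that locker was opened and seen not to hold the prize — ruled out; weight (1/5)·0 = 0 each.
If it is in locker 5 (prior 1/5): the attendant has 6 equally likely choices, so probability 1/6; weight (1/5)·(1/6) = 1/30.
The weights sum to 1/6.
So P(the prize voucher in locker 1 | the attendant opened locker 3 and locker 4) = (1/15) / (1/6) = 2/5.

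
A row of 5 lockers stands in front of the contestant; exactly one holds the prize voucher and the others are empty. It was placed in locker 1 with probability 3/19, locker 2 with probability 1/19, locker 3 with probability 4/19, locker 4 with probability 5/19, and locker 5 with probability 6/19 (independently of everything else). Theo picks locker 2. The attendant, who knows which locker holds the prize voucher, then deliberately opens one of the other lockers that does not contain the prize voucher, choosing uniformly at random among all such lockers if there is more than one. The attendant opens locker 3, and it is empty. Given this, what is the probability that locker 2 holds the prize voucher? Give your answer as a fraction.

Apply Bayes' rule, conditioning on where the prize voucher actually is.
If it is in locker 1 (prior 3/19): the attendant has 3 equally likely choices, so probability 1/3; weight (3/19)·(1/3) = 1/19.
If it is in locker 2 (prior 1/19): the attendant has 4 equally likely choices, so probability 1/4; weight (1/19)·(1/4) = 1/76.
If it is in locker 3 (prior 4/19): the attendant opened locker 3, so this case is ruled out; weight (4/19)·0 = 0.
If it is in locker 4 (prior 5/19): the attendant has 3 equally likely choices, so probability 1/3; weight (5/19)·(1/3) = 5/57.
If it is in locker 5 (prior 6/19): the attendant has 3 equally likely choices, so probability 1/3; weight (6/19)·(1/3) = 2/19.
The weights sum to 59/228.
So P(the prize voucher in locker 2 | the attendant opened locker 3) = (1/76) / (59/228) = 3/59.

3/59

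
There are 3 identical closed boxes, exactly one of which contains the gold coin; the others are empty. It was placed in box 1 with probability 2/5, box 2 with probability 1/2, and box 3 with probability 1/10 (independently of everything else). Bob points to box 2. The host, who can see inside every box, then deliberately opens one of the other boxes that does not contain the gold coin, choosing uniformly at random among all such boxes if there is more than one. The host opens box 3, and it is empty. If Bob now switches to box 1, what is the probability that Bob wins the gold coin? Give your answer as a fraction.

8/13

Apply Bayes' rule, conditioning on where the gold coin actually is.
If it is in box 1 (prior 2/5): the host has no choice, probability 1; weight (2/5)·1 = 2/5.
If it is in box 2 (prior 1/2): the host has 2 equally likely choices, so probability 1/2; weight (1/2)·(1/2) = 1/4.
If it is in box 3 (prior 1/10): the host opened box 3, so this case is ruled out; weight (1/10)·0 = 0.
The weights sum to 13/20.
So P(the gold coin in box 1 | the host opened box 3) = (2/5) / (13/20) = 8/13.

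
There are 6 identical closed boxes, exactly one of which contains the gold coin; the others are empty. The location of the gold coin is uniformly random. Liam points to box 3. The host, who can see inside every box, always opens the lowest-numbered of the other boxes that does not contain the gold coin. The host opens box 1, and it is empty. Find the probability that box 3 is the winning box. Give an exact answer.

Consider each possible location of the gold coin in turn.
If it is in box 1 (prior 1/6): the host opened box 1, so this case is ruled out; weight (1/6)·0 = 0.
If it is in any of boxes 2, 3, 4, 5, and 6 (prior 1/6 each): box 1 is the lowest-numbered option available, probability 1; weight (1/6)·1 = 1/6 each.
The weights sum to 5/6.
So P(the gold coin in box 3 | the host opened box 1) = (1/6) / (5/6) = 1/5.

1/5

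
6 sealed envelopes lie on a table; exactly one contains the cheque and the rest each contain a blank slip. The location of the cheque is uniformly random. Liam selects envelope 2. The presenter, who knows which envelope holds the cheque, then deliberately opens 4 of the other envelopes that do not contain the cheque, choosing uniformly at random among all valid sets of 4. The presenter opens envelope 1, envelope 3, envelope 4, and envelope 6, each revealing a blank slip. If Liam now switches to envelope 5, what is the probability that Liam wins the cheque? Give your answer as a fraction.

Condition on the true location of the cheque.
If it is in any of envelopes 1, 3, 4, and 6 (prior 1/6 each): that envelope was opened and seen not to hold the prize — ruled out; weight (1/6)·0 = 0 each.
If it is in envelope 2 (prior 1/6): the presenter has 5 equally likely choices, so probability 1/5; weight (1/6)·(1/5) = 1/30.
If it is in envelope 5 (prior 1/6): the presenter has no choice, probability 1; weight (1/6)·1 = 1/6.
The weights sum to 1/5.
So P(the cheque in envelope 5 | the presenter opened envelope 1, envelope 3, envelope 4, and envelope 6) = (1/6) / (1/5) = 5/6.

5/6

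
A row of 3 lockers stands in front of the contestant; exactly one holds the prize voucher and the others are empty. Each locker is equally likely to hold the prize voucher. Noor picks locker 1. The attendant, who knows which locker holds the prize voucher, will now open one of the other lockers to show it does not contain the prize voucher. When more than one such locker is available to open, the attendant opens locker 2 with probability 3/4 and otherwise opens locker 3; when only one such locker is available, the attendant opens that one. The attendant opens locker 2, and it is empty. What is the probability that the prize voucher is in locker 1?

3/7

Apply Bayes' rule, conditioning on where the prize voucher actually is.
If it is in locker 1 (prior 1/3): locker 2 is available, opened with probability 3/4; weight (1/3)·(3/4) = 1/4.
If it is in locker 2 (prior 1/3): the attendant opened locker 2, so this case is ruled out; weight (1/3)·0 = 0.
If it is in locker 3 (prior 1/3): only locker 2 is available, probability 1; weight (1/3)·1 = 1/3.
The weights sum to 7/12.
So P(the prize voucher in locker 1 | the attendant opened locker 2) = (1/4) / (7/12) = 3/7.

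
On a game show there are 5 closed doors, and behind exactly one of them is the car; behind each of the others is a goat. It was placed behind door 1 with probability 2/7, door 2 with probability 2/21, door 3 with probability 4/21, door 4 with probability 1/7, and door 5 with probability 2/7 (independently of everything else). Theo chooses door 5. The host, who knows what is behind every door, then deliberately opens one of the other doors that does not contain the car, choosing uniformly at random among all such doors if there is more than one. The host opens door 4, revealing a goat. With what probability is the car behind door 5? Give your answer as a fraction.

Apply Bayes' rule, conditioning on where the car actually is.
If it is behind door 1 (prior 2/7): the host has 3 equally likely choices, so probability 1/3; weight (2/7)·(1/3) = 2/21.
If it is behind door 2 (prior 2/21): the host has 3 equally likely choices, so probability 1/3; weight (2/21)·(1/3) = 2/63.
If it is behind door 3 (prior 4/21): the host has 3 equally likely choices, so probability 1/3; weight (4/21)·(1/3) = 4/63.
If it is behind door 4 (prior 1/7): the host opened door 4, so this case is ruled out; weight (1/7)·0 = 0.
If it is behind door 5 (prior 2/7): the host has 4 equally likely choices, so probability 1/4; weight (2/7)·(1/4) = 1/14.
The weights sum to 11/42.
So P(the car behind door 5 | the host opened door 4) = (1/14) / (11/42) = 3/11.

3/11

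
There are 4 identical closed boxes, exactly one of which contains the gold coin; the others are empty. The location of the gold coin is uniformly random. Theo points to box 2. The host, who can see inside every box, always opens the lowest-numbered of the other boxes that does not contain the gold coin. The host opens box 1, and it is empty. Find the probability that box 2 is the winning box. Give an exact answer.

1/3

Condition on the true location of the gold coin.
If it is in box 1 (prior 1/4): the host opened box 1, so this case is ruled out; weight (1/4)·0 = 0.
If it is in any of boxes 2, 3, and 4 (prior 1/4 each): box 1 is the lowest-numbered option available, probability 1; weight (1/4)·1 = 1/4 each.
The weights sum to 3/4.
So P(the gold coin in box 2 | the host opened box 1) = (1/4) / (3/4) = 1/3.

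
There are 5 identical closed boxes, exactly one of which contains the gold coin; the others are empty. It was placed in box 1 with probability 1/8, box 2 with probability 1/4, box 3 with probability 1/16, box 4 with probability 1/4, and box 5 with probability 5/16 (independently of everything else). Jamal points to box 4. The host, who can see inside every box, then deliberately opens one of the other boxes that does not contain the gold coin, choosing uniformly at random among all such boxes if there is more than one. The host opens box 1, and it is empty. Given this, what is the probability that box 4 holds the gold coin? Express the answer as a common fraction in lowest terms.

Consider each possible location of the gold coin in turn.
If it is in box 1 (prior 1/8): the host opened box 1, so this case is ruled out; weight (1/8)·0 = 0.
If it is in box 2 (prior 1/4): the host has 3 equally likely choices, so probability 1/3; weight (1/4)·(1/3) = 1/12.
If it is in box 3 (prior 1/16): the host has 3 equally likely choices, so probability 1/3; weight (1/16)·(1/3) = 1/48.
If it is in box 4 (prior 1/4): the host has 4 equally likely choices, so probability 1/4; weight (1/4)·(1/4) = 1/16.
If it is in box 5 (prior 5/16): the host has 3 equally likely choices, so probability 1/3; weight (5/16)·(1/3) = 5/48.
The weights sum to 13/48.
So P(the gold coin in box 4 | the host opened box 1) = (1/16) / (13/48) = 3/13.

3/13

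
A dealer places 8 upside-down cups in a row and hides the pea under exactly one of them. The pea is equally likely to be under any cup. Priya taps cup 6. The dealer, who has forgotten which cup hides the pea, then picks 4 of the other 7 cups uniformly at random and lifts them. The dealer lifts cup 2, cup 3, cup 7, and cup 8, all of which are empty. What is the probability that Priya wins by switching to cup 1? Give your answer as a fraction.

1/4

Apply Bayes' rule, conditioning on where the pea actually is.
If it is under any of cups 1, 4, 5, and 6 (prior 1/8 each): the dealer picks exactly this set with probability 1/35 regardless, and none is the prize; weight (1/8)·(1/35) = 1/280 each.
If it is under any of cups 2, 3, 7, and 8 (prior 1/8 each): that cup was opened and seen not to hold the prize — ruled out; weight (1/8)·0 = 0 each.
The weights sum to 1/70.
So P(the pea under cup 1 | the dealer opened cup 2, cup 3, cup 7, and cup 8) = (1/280) / (1/70) = 1/4.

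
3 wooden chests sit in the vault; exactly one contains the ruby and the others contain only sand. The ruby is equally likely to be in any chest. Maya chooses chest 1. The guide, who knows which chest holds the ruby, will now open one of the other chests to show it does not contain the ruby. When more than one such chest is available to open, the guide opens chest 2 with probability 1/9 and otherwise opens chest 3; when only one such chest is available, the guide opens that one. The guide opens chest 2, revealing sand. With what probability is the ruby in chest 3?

9/10

Apply Bayes' rule, conditioning on where the ruby actually is.
If it is in chest 1 (prior 1/3): chest 2 is available, opened with probability 1/9; weight (1/3)·(1/9) = 1/27.
If it is in chest 2 (prior 1/3): the guide opened chest 2, so this case is ruled out; weight (1/3)·0 = 0.
If it is in chest 3 (prior 1/3): only chest 2 is available, probability 1; weight (1/3)·1 = 1/3.
The weights sum to 10/27.
So P(the ruby in chest 3 | the guide opened chest 2) = (1/3) / (10/27) = 9/10.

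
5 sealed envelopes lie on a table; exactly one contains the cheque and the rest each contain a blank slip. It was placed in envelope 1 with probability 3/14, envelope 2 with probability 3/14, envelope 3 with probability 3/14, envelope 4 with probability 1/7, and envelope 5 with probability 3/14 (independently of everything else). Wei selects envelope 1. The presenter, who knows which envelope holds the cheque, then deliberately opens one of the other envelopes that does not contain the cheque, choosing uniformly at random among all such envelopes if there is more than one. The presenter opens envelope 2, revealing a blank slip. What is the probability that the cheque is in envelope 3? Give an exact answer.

Apply Bayes' rule, conditioning on where the cheque actually is.
If it is in envelope 1 (prior 3/14): the presenter has 4 equally likely choices, so probability 1/4; weight (3/14)·(1/4) = 3/56.
If it is in envelope 2 (prior 3/14): the presenter opened envelope 2, so this case is ruled out; weight (3/14)·0 = 0.
If it is in either of envelopes 3 and 5 (prior 3/14 each): the presenter has 3 equally likely choices, so probability 1/3; weight (3/14)·(1/3) = 1/14 each.
If it is in envelope 4 (prior 1/7): the presenter has 3 equally likely choices, so probability 1/3; weight (1/7)·(1/3) = 1/21.
The weights sum to 41/168.
So P(the cheque in envelope 3 | the presenter opened envelope 2) = (1/14) / (41/168) = 12/41.

12/41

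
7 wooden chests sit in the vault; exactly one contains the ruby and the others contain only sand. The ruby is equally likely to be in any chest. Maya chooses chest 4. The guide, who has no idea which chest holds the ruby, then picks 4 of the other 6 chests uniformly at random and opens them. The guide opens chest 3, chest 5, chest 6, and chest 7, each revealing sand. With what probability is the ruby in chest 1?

1/3

Because the guide chose which chests to open without knowing where the ruby is, the choice is independent of the prize location. Learning that none of the 4 opened chests holds the ruby simply rules out those 4 locations and leaves the remaining 3 chests still equally likely by symmetry.
So P(the ruby in chest 1) = 1/3.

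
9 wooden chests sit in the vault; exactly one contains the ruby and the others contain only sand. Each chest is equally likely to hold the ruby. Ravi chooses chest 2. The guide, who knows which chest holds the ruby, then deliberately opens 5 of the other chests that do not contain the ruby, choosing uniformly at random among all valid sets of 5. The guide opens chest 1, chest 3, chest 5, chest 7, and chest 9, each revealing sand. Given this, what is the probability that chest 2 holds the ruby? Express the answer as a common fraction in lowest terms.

Consider each possible location of the ruby in turn.
If it is in any of chests 1, 3, 5, 7, and 9 (prior 1/9 each): that chest was opened and seen not to hold the prize — ruled out; weight (1/9)·0 = 0 each.
If it is in chest 2 (prior 1/9): the guide has 56 equally likely choices, so probability 1/56; weight (1/9)·(1/56) = 1/504.
If it is in any of chests 4, 6, and 8 (prior 1/9 each): the guide has 21 equally likely choices, so probability 1/21; weight (1/9)·(1/21) = 1/189 each.
The weights sum to 1/56.
So P(the ruby in chest 2 | the guide opened chest 1, chest 3, chest 5, chest 7, and chest 9) = (1/504) / (1/56) = 1/9.

1/9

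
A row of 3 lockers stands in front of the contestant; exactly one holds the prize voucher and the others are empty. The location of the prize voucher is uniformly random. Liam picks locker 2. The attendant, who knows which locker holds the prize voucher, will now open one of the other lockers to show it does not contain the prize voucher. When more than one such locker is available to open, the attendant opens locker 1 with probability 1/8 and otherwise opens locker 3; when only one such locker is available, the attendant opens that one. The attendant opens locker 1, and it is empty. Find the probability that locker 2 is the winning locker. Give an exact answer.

Apply Bayes' rule, conditioning on where the prize voucher actually is.
If it is in locker 1 (prior 1/3): the attendant opened locker 1, so this case is ruled out; weight (1/3)·0 = 0.
If it is in locker 2 (prior 1/3): locker 1 is available, opened with probability 1/8; weight (1/3)·(1/8) = 1/24.
If it is in locker 3 (prior 1/3): only locker 1 is available, probability 1; weight (1/3)·1 = 1/3.
The weights sum to 3/8.
So P(the prize voucher in locker 2 | the attendant opened locker 1) = (1/24) / (3/8) = 1/9.

1/9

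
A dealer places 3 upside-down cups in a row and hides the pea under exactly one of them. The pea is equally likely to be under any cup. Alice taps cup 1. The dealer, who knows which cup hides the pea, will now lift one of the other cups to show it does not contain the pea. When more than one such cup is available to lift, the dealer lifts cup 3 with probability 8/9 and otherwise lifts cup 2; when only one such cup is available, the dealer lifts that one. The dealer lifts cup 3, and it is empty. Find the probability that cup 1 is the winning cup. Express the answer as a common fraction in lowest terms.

Consider each possible location of the pea in turn.
If it is under cup 1 (prior 1/3): cup 3 is available, opened with probability 8/9; weight (1/3)·(8/9) = 8/27.
If it is under cup 2 (prior 1/3): only cup 3 is available, probability 1; weight (1/3)·1 = 1/3.
If it is under cup 3 (prior 1/3): the dealer opened cup 3, so this case is ruled out; weight (1/3)·0 = 0.
The weights sum to 17/27.
So P(the pea under cup 1 | the dealer opened cup 3) = (8/27) / (17/27) = 8/17.

8/17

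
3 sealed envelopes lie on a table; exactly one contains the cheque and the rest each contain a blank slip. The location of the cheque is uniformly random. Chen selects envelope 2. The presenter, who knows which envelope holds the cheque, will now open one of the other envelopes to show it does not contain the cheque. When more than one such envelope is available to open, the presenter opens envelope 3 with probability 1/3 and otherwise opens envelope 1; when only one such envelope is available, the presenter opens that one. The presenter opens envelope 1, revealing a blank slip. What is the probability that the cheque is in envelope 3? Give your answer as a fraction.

3/5

Condition on the true location of the cheque.
If it is in envelope 1 (prior 1/3): the presenter opened envelope 1, so this case is ruled out; weight (1/3)·0 = 0.
If it is in envelope 2 (prior 1/3): envelope 3 is available but not opened, probability 2/3; weight (1/3)·(2/3) = 2/9.
If it is in envelope 3 (prior 1/3): only envelope 1 is available, probability 1; weight (1/3)·1 = 1/3.
The weights sum to 5/9.
So P(the cheque in envelope 3 | the presenter opened envelope 1) = (1/3) / (5/9) = 3/5.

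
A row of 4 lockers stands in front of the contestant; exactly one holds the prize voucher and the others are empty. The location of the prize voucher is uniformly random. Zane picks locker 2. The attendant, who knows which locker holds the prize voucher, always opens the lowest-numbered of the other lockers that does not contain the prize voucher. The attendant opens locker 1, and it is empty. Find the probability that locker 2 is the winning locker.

1/3

Apply Bayes' rule, conditioning on where the prize voucher actually is.
If it is in locker 1 (prior 1/4): the attendant opened locker 1, so this case is ruled out; weight (1/4)·0 = 0.
If it is in any of lockers 2, 3, and 4 (prior 1/4 each): locker 1 is the lowest-numbered option available, probability 1; weight (1/4)·1 = 1/4 each.
The weights sum to 3/4.
So P(the prize voucher in locker 2 | the attendant opened locker 1) = (1/4) / (3/4) = 1/3.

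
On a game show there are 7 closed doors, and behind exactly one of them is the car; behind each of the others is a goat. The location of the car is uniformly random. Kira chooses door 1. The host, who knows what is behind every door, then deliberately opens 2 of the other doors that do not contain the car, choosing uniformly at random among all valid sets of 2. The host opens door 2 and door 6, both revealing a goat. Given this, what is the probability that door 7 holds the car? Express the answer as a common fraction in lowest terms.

3/14

Consider each possible location of the car in turn.
If it is behind door 1 (prior 1/7): the host has 15 equally likely choices, so probability 1/15; weight (1/7)·(1/15) = 1/105.
If it is behind either of doors 2 and 6 (prior 1/7 each): that door was opened and seen not to hold the prize — ruled out; weight (1/7)·0 = 0 each.
If it is behind any of doors 3, 4, 5, and 7 (prior 1/7 each): the host has 10 equally likely choices, so probability 1/10; weight (1/7)·(1/10) = 1/70 each.
The weights sum to 1/15.
So P(the car behind door 7 | the host opened door 2 and door 6) = (1/70) / (1/15) = 3/14.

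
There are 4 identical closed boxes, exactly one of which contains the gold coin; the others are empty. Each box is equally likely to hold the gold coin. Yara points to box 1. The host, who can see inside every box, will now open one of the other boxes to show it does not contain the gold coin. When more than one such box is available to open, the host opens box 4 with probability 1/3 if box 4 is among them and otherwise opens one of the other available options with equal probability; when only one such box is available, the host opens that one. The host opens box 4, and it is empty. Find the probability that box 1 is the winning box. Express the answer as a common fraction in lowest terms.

1/3

Condition on the true location of the gold coin.
If it is in any of boxes 1, 2, and 3 (prior 1/4 each): box 4 is available, opened with probability 1/3; weight (1/4)·(1/3) = 1/12 each.
If it is in box 4 (prior 1/4): the host opened box 4, so this case is ruled out; weight (1/4)·0 = 0.
The weights sum to 1/4.
So P(the gold coin in box 1 | the host opened box 4) = (1/12) / (1/4) = 1/3.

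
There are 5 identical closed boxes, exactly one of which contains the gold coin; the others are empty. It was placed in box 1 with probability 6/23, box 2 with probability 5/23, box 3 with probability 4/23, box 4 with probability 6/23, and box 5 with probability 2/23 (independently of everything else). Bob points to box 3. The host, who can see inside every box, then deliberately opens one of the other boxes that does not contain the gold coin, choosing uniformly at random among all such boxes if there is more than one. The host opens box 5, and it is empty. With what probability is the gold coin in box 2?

1/4

Consider each possible location of the gold coin in turn.
If it is in either of boxes 1 and 4 (prior 6/23 each): the host has 3 equally likely choices, so probability 1/3; weight (6/23)·(1/3) = 2/23 each.
If it is in box 2 (prior 5/23): the host has 3 equally likely choices, so probability 1/3; weight (5/23)·(1/3) = 5/69.
If it is in box 3 (prior 4/23): the host has 4 equally likely choices, so probability 1/4; weight (4/23)·(1/4) = 1/23.
If it is in box 5 (prior 2/23): the host opened box 5, so this case is ruled out; weight (2/23)·0 = 0.
The weights sum to 20/69.
So P(the gold coin in box 2 | the host opened box 5) = (5/69) / (20/69) = 1/4.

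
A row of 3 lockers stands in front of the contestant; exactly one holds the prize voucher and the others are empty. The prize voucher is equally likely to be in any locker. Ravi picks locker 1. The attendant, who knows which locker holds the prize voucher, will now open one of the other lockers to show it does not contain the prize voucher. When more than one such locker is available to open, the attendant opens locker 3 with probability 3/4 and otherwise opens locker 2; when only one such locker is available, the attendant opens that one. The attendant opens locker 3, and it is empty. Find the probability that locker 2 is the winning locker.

Condition on the true location of the prize voucher.
If it is in locker 1 (prior 1/3): locker 3 is available, opened with probability 3/4; weight (1/3)·(3/4) = 1/4.
If it is in locker 2 (prior 1/3): only locker 3 is available, probability 1; weight (1/3)·1 = 1/3.
If it is in locker 3 (prior 1/3): the attendant opened locker 3, so this case is ruled out; weight (1/3)·0 = 0.
The weights sum to 7/12.
So P(the prize voucher in locker 2 | the attendant opened locker 3) = (1/3) / (7/12) = 4/7.

4/7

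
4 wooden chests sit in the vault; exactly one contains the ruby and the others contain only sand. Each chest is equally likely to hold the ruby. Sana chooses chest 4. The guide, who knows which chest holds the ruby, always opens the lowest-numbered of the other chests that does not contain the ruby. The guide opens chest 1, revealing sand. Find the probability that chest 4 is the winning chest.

Condition on the true location of the ruby.
If it is in chest 1 (prior 1/4): the guide opened chest 1, so this case is ruled out; weight (1/4)·0 = 0.
If it is in any of chests 2, 3, and 4 (prior 1/4 each): chest 1 is the lowest-numbered option available, probability 1; weight (1/4)·1 = 1/4 each.
The weights sum to 3/4.
So P(the ruby in chest 4 | the guide opened chest 1) = (1/4) / (3/4) = 1/3.

1/3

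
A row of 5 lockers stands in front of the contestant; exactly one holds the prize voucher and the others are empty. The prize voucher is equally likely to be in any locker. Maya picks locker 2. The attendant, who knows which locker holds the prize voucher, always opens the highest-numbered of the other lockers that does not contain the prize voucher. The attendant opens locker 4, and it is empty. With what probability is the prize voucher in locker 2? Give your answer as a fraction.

0

Apply Bayes' rule, conditioning on where the prize voucher actually is.
If it is in any of lockers 1, 2, and 3 (prior 1/5 each): the attendant would have opened locker 5 instead, probability 0; weight (1/5)·0 = 0 each.
If it is in locker 4 (prior 1/5): the attendant opened locker 4, so this case is ruled out; weight (1/5)·0 = 0.
If it is in locker 5 (prior 1/5): locker 4 is the highest-numbered option available, probability 1; weight (1/5)·1 = 1/5.
The weights sum to 1/5.
So P(the prize voucher in locker 2 | the attendant opened locker 4) = 0 / (1/5) = 0.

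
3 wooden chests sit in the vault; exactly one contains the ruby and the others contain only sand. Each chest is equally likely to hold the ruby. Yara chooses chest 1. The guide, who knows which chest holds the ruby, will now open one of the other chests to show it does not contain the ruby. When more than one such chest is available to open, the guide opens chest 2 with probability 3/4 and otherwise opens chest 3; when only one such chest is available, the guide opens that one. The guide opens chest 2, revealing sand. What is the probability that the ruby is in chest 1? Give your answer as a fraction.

Condition on the true location of the ruby.
If it is in chest 1 (prior 1/3): chest 2 is available, opened with probability 3/4; weight (1/3)·(3/4) = 1/4.
If it is in chest 2 (prior 1/3): the guide opened chest 2, so this case is ruled out; weight (1/3)·0 = 0.
If it is in chest 3 (prior 1/3): only chest 2 is available, probability 1; weight (1/3)·1 = 1/3.
The weights sum to 7/12.
So P(the ruby in chest 1 | the guide opened chest 2) = (1/4) / (7/12) = 3/7.

3/7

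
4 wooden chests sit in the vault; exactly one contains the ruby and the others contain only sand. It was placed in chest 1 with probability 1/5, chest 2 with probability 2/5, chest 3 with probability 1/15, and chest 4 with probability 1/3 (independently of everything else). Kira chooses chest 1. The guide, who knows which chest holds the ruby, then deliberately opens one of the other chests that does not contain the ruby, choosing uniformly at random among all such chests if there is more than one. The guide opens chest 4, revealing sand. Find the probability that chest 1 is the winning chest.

2/9

Apply Bayes' rule, conditioning on where the ruby actually is.
If it is in chest 1 (prior 1/5): the guide has 3 equally likely choices, so probability 1/3; weight (1/5)·(1/3) = 1/15.
If it is in chest 2 (prior 2/5): the guide has 2 equally likely choices, so probability 1/2; weight (2/5)·(1/2) = 1/5.
If it is in chest 3 (prior 1/15): the guide has 2 equally likely choices, so probability 1/2; weight (1/15)·(1/2) = 1/30.
If it is in chest 4 (prior 1/3): the guide opened chest 4, so this case is ruled out; weight (1/3)·0 = 0.
The weights sum to 3/10.
So P(the ruby in chest 1 | the guide opened chest 4) = (1/15) / (3/10) = 2/9.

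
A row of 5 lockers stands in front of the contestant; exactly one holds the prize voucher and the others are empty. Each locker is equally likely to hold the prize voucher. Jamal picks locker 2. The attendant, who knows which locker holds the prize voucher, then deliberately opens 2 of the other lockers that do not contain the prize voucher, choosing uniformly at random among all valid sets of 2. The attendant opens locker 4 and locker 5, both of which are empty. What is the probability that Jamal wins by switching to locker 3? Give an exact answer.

Consider each possible location of the prize voucher in turn.
If it is in either of lockers 1 and 3 (prior 1/5 each): the attendant has 3 equally likely choices, so probability 1/3; weight (1/5)·(1/3) = 1/15 each.
If it is in locker 2 (prior 1/5): the attendant has 6 equally likely choices, so probability 1/6; weight (1/5)·(1/6) = 1/30.
If it is in either of lockers 4 and 5 (prior 1/5 each): that locker was opened and seen not to hold the prize — ruled out; weight (1/5)·0 = 0 each.
The weights sum to 1/6.
So P(the prize voucher in locker 3 | the attendant opened locker 4 and locker 5) = (1/15) / (1/6) = 2/5.

2/5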